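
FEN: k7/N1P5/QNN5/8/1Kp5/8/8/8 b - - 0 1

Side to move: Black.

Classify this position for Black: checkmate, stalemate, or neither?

Black to move; black king on a8.
In check: yes, from the white knight on b6.
King squares — a7: attacked by Qa6; b7: attacked by Qa6; b8: attacked by Nc6.
Legal moves for Black: none.
In check with no legal moves → checkmate.

checkmate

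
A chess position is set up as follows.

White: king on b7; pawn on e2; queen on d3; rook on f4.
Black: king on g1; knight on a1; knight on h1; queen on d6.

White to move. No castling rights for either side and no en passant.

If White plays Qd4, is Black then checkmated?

no

After Qd4: black king on g1; in check: yes, from the white queen on d4.
Black has 4 legal replies: Kh2, Kg2, Qxd4, Nf2.
In check but a legal move exists → not checkmate.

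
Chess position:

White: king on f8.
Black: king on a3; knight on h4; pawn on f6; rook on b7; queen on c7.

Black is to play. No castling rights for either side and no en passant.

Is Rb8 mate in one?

After Rb8: white king on f8; in check: yes, from the black rook on b8.
King squares — e7: attacked by Qc7; f7: attacked by Qc7; g7: attacked by Qc7; e8: attacked by Rb8; g8: attacked by Rb8.
White has no legal moves → checkmate.

yes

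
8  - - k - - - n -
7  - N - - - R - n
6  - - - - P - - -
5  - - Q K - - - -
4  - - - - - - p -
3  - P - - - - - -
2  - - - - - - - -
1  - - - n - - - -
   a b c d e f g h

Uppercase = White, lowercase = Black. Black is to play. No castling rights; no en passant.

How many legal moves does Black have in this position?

Black to move; king on c8.
In check: yes, from the white queen on c5.
Legal moves: Kb8.
Count: 1.

1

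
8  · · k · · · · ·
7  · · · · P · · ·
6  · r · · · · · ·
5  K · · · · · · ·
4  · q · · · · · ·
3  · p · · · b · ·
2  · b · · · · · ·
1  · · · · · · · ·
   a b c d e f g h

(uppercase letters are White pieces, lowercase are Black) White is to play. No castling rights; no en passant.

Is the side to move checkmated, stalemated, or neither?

checkmate

White to move; white king on a5.
In check: yes, from the black queen on b4.
King squares — a4: attacked by Qb4; b4: attacked by Rb6; b5: attacked by Qb4; a6: attacked by Rb6; b6: attacked by Qb4.
Legal moves for White: none.
In check with no legal moves → checkmate.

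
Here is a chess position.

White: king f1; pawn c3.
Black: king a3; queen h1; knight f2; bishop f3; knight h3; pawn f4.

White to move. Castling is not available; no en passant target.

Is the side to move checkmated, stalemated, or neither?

checkmate

White to move; white king on f1.
In check: yes, from the black queen on h1.
King squares — e1: attacked by Qh1; g1: attacked by Qh1; e2: attacked by Bf3; f2: attacked by Nh3; g2: attacked by Qh1.
Legal moves for White: none.
In check with no legal moves → checkmate.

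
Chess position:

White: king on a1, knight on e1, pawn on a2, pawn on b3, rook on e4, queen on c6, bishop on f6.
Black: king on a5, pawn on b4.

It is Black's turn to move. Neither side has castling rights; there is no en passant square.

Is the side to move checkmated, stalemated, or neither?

stalemate

Black to move; black king on a5.
In check: no.
King squares — a4: attacked by Pb3; b4: own pawn; b5: attacked by Qc6; a6: attacked by Qc6; b6: attacked by Qc6.
Legal moves for Black: none.
Not in check and no legal moves → stalemate.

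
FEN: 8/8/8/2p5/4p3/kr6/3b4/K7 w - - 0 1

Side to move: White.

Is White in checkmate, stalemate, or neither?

White to move; white king on a1.
In check: no.
King squares — b1: attacked by Rb3; a2: attacked by Ka3; b2: attacked by Ka3.
Legal moves for White: none.
Not in check and no legal moves → stalemate.

stalemate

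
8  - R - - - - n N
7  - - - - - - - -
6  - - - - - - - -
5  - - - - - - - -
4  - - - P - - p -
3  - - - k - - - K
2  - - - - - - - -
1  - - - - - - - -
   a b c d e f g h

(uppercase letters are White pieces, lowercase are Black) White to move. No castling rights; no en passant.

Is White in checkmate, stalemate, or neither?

White to move; white king on h3.
In check: yes, from the black pawn on g4.
King squares — g2: available; h2: available; g3: available; g4: available; h4: available.
Legal moves for White: Kh4, Kxg4, Kg3, Kh2, Kg2.
White is in check but has 5 legal moves → neither.

neither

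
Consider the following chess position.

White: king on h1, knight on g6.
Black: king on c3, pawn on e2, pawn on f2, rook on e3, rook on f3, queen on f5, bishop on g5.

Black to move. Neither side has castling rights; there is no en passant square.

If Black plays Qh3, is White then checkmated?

yes

After Qh3: white king on h1; in check: yes, from the black queen on h3.
King squares — g1: attacked by Pf2; g2: attacked by Qh3; h2: attacked by Qh3.
White has no legal moves → checkmate.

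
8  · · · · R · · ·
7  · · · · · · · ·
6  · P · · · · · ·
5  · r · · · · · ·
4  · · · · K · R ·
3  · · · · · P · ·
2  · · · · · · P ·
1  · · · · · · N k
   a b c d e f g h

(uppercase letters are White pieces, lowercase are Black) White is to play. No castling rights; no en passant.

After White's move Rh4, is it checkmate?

After Rh4: black king on h1; in check: yes, from the white rook on h4.
Black has 2 legal replies: Kxg2, Kxg1.
In check but a legal move exists → not checkmate.

no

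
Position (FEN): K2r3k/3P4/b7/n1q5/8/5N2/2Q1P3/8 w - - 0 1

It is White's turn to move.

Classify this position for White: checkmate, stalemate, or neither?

checkmate

White to move; white king on a8.
In check: yes, from the black rook on d8.
King squares — a7: attacked by Qc5; b7: attacked by Na5; b8: attacked by Rd8.
Legal moves for White: none.
In check with no legal moves → checkmate.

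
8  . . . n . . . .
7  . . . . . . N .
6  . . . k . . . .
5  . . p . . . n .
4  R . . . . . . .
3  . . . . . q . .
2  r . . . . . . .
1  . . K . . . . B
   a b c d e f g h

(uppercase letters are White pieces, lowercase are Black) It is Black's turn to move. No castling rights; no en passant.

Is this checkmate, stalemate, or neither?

Black to move; black king on d6.
In check: no.
Legal moves for Black include: Ndf7, Nb7, Nde6, Nc6, Ke7, Kd7, Kc7, Kc6, Ke5, Kd5, Nh7, Ngf7, Nge6, Ne4, Nh3, Qf8, Qa8, Qf7, ... (list truncated; more exist).
Black has legal moves and is not in check → neither.

neither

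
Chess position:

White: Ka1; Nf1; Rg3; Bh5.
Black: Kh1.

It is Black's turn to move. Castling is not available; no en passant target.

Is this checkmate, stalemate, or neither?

Black to move; black king on h1.
In check: no.
King squares — g1: attacked by Rg3; g2: attacked by Rg3; h2: attacked by Nf1.
Legal moves for Black: none.
Not in check and no legal moves → stalemate.

stalemate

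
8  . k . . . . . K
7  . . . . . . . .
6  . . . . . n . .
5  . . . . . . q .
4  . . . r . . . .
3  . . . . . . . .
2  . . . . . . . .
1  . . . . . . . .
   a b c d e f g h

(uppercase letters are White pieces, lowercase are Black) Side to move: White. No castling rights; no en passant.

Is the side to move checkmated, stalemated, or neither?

White to move; white king on h8.
In check: no.
King squares — g7: attacked by Qg5; h7: attacked by Nf6; g8: attacked by Qg5.
Legal moves for White: none.
Not in check and no legal moves → stalemate.

stalemate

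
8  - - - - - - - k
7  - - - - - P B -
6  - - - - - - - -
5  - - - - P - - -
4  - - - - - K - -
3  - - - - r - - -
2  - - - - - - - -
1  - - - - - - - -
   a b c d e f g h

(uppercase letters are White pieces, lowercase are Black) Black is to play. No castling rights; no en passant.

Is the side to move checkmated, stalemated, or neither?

Black to move; black king on h8.
In check: yes, from the white bishop on g7.
King squares — g7: available; h7: available; g8: attacked by Pf7.
Legal moves for Black: Kh7, Kxg7.
Black is in check but has 2 legal moves → neither.

neither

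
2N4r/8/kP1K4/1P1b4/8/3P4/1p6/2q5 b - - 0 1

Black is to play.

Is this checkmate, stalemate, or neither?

neither

Black to move; black king on a6.
In check: yes, from the white pawn on b5.
King squares — a5: available; b5: available; b6: attacked by Nc8; a7: attacked by Pb6; b7: available.
Legal moves for Black: Kb7, Kxb5, Ka5.
Black is in check but has 3 legal moves → neither.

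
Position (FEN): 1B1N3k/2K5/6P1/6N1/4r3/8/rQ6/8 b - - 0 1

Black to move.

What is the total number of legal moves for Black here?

Black to move; king on h8.
In check: yes, from the white queen on b2.
Legal moves: Kg8, Re5, Rd4, Rxb2.
Count: 4.

4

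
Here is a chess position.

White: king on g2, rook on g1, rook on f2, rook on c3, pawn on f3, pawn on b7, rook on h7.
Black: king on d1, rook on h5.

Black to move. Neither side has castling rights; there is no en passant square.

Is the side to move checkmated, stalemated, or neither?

checkmate

Black to move; black king on d1.
In check: yes, from the white rook on g1.
King squares — c1: attacked by Rg1; e1: attacked by Rg1; c2: attacked by Rf2; d2: attacked by Rf2; e2: attacked by Rf2.
Legal moves for Black: none.
In check with no legal moves → checkmate.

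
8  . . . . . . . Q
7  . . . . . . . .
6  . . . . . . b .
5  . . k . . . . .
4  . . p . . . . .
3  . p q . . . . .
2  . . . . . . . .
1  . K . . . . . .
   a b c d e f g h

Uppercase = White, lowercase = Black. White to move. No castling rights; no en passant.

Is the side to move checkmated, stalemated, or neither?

White to move; white king on b1.
In check: yes, from the black bishop on g6.
King squares — a1: attacked by Qc3; c1: attacked by Qc3; a2: attacked by Pb3; b2: attacked by Qc3; c2: attacked by Pb3.
Legal moves for White: none.
In check with no legal moves → checkmate.

checkmate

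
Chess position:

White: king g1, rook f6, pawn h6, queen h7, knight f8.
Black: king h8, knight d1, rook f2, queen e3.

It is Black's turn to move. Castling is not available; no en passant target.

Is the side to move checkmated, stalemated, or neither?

checkmate

Black to move; black king on h8.
In check: yes, from the white queen on h7.
King squares — g7: attacked by Ph6; h7: attacked by Nf8; g8: attacked by Qh7.
Legal moves for Black: none.
In check with no legal moves → checkmate.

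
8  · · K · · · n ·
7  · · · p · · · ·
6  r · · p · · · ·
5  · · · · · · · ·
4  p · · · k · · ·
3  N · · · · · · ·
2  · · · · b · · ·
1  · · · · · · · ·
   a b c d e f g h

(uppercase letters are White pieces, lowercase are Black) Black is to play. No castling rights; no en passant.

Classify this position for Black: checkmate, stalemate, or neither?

neither

Black to move; black king on e4.
In check: no.
Legal moves for Black include: Ne7+, Nh6, Nf6, Ra8+, Ra7, Rc6+, Rb6, Ra5, Kf5, Ke5, Kd5, Kf4, Kd4, Kf3, Ke3, Kd3, Bh5, Bb5, ... (list truncated; more exist).
Black has legal moves and is not in check → neither.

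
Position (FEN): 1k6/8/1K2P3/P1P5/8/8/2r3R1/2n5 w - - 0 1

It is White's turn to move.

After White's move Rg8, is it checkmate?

After Rg8: black king on b8; in check: yes, from the white rook on g8.
King squares — a7: attacked by Kb6; b7: attacked by Kb6; c7: attacked by Kb6; a8: attacked by Rg8; c8: attacked by Rg8.
Black has no legal moves → checkmate.

yes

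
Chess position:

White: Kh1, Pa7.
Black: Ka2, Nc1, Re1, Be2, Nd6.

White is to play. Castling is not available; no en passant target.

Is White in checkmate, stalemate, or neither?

White to move; white king on h1.
In check: yes, from the black rook on e1.
Legal moves for White: Kh2, Kg2.
White is in check but has 2 legal moves → neither.

neither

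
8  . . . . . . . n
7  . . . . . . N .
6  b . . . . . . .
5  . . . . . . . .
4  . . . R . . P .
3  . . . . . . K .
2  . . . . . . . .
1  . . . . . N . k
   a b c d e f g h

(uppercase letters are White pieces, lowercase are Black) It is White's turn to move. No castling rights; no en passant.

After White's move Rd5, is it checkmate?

no

After Rd5: black king on h1; in check: no.
Black is not in check, so this cannot be checkmate.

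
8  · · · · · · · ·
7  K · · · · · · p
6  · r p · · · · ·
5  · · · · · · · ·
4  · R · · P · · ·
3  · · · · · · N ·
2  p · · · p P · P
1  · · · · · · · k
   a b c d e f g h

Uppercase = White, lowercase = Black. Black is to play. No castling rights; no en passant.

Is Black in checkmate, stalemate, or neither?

neither

Black to move; black king on h1.
In check: yes, from the white knight on g3.
King squares — g1: available; g2: available; h2: available.
Legal moves for Black: Kxh2, Kg2, Kg1.
Black is in check but has 3 legal moves → neither.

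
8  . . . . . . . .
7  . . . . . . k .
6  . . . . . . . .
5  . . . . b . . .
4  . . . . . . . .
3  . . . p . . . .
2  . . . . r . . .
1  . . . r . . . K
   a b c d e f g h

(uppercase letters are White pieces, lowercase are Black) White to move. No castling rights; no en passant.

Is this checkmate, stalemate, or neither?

White to move; white king on h1.
In check: yes, from the black rook on d1.
King squares — g1: attacked by Rd1; g2: attacked by Re2; h2: attacked by Re2.
Legal moves for White: none.
In check with no legal moves → checkmate.

checkmate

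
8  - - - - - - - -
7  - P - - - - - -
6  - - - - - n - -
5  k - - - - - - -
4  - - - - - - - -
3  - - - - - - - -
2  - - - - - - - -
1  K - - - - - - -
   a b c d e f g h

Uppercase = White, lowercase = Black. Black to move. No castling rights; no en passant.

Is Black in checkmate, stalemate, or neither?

neither

Black to move; black king on a5.
In check: no.
Legal moves for Black: Ng8, Ne8, Nh7, Nd7, Nh5, Nd5, Ng4, Ne4, Kb6, Ka6, Kb5, Kb4, Ka4.
Black has 13 legal moves and is not in check → neither.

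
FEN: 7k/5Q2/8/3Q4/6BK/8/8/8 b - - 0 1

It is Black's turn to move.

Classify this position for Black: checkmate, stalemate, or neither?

Black to move; black king on h8.
In check: no.
King squares — g7: attacked by Qf7; h7: attacked by Qf7; g8: attacked by Qf7.
Legal moves for Black: none.
Not in check and no legal moves → stalemate.

stalemate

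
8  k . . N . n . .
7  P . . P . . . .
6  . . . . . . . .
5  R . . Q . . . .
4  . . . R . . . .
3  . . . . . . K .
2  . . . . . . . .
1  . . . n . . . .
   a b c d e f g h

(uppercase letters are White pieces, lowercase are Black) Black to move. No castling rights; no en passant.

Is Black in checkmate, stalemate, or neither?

checkmate

Black to move; black king on a8.
In check: yes, from the white queen on d5.
King squares — a7: attacked by Ra5; b7: attacked by Qd5; b8: attacked by Pa7.
Legal moves for Black: none.
In check with no legal moves → checkmate.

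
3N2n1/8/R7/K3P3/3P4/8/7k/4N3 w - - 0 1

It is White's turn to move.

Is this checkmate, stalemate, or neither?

White to move; white king on a5.
In check: no.
Legal moves for White include: Nf7, Nb7, Ne6, Nc6, Ra8, Ra7, Rh6+, Rg6, Rf6, Re6, Rd6, Rc6, Rb6, Kb6, Kb5, Kb4, Ka4, Nf3+, ... (list truncated; more exist).
White has legal moves and is not in check → neither.

neither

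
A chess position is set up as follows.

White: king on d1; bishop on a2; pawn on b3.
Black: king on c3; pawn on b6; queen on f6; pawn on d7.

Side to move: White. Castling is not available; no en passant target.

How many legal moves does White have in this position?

5

White to move; king on d1.
In check: no.
Legal moves: Bb1, Ke2, Ke1, Kc1, b4.
Count: 5.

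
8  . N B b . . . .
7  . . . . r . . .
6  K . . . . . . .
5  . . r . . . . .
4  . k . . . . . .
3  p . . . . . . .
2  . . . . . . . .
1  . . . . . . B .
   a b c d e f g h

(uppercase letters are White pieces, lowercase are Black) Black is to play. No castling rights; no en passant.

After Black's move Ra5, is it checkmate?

After Ra5: white king on a6; in check: yes, from the black rook on a5.
King squares — a5: attacked by Kb4; b5: attacked by Kb4; b6: attacked by Bd8; a7: attacked by Ra5; b7: attacked by Re7.
White has no legal moves → checkmate.

yes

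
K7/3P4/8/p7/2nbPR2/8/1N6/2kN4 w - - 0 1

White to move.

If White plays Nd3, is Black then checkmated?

no

After Nd3: black king on c1; in check: yes, from the white knight on d3.
Black has 4 legal replies: Kd2, Kc2, Kxd1, Kb1.
In check but a legal move exists → not checkmate.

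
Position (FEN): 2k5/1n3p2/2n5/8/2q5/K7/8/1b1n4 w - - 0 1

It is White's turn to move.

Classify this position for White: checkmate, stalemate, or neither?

stalemate

White to move; white king on a3.
In check: no.
King squares — a2: attacked by Bb1; b2: attacked by Nd1; b3: attacked by Qc4; a4: attacked by Qc4; b4: attacked by Qc4.
Legal moves for White: none.
Not in check and no legal moves → stalemate.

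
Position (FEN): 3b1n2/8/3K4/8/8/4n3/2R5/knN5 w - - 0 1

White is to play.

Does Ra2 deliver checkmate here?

yes

After Ra2: black king on a1; in check: yes, from the white rook on a2.
King squares — b1: own knight; a2: attacked by Nc1; b2: attacked by Ra2.
Black has no legal moves → checkmate.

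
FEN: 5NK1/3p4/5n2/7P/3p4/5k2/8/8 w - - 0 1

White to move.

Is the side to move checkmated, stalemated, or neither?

White to move; white king on g8.
In check: yes, from the black knight on f6.
Legal moves for White: Kh8, Kg7, Kf7.
White is in check but has 3 legal moves → neither.

neither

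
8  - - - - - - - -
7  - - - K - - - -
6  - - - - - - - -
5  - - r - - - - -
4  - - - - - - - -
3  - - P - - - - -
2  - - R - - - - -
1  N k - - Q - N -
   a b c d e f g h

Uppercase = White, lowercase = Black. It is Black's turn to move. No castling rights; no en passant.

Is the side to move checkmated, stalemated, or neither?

Black to move; black king on b1.
In check: yes, from the white queen on e1.
King squares — a1: attacked by Qe1; c1: attacked by Qe1; a2: attacked by Rc2; b2: attacked by Rc2; c2: attacked by Na1.
Legal moves for Black: none.
In check with no legal moves → checkmate.

checkmate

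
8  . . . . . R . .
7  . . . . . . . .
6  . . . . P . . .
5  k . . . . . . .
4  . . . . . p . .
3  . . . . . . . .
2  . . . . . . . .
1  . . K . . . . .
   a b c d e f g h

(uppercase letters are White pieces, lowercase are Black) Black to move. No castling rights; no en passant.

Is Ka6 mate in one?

no

After Ka6: white king on c1; in check: no.
White is not in check, so this cannot be checkmate.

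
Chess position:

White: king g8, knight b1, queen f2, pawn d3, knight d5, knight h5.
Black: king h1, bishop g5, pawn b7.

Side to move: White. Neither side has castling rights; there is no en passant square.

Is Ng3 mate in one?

yes

After Ng3: black king on h1; in check: yes, from the white knight on g3.
King squares — g1: attacked by Qf2; g2: attacked by Qf2; h2: attacked by Qf2.
Black has no legal moves → checkmate.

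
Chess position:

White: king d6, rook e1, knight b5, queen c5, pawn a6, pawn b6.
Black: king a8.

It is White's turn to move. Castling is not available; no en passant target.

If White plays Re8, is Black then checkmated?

After Re8: black king on a8; in check: yes, from the white rook on e8.
King squares — a7: attacked by Nb5; b7: attacked by Pa6; b8: attacked by Re8.
Black has no legal moves → checkmate.

yes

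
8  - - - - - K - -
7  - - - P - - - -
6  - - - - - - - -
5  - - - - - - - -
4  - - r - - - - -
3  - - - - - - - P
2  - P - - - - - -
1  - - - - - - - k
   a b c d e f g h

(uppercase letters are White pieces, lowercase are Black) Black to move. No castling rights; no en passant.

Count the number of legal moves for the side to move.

17

Black to move; king on h1.
In check: no.
Legal moves: Rc8+, Rc7, Rc6, Rc5, Rh4, Rg4, Rf4+, Re4, Rd4, Rb4, Ra4, Rc3, Rc2, Rc1, Kh2, Kg2, Kg1.
Count: 17.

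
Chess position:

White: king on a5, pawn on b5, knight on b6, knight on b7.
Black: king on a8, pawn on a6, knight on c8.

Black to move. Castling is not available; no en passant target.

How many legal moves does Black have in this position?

4

Black to move; king on a8.
In check: yes, from the white knight on b6.
Legal moves: Kb8, Kxb7, Ka7, Nxb6.
Count: 4.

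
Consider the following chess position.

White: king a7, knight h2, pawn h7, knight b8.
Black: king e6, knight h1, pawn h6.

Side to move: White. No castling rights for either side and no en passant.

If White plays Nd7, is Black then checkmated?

After Nd7: black king on e6; in check: no.
Black is not in check, so this cannot be checkmate.

no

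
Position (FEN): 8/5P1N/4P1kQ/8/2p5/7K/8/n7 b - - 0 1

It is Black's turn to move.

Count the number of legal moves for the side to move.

Black to move; king on g6.
In check: yes, from the white queen on h6.
Legal moves: Kxh6, Kf5.
Count: 2.

2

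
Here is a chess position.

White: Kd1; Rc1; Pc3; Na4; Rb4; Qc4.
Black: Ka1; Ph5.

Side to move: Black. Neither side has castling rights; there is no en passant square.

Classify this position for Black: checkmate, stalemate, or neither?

Black to move; black king on a1.
In check: yes, from the white rook on c1.
King squares — b1: attacked by Rc1; a2: attacked by Qc4; b2: attacked by Na4.
Legal moves for Black: none.
In check with no legal moves → checkmate.

checkmate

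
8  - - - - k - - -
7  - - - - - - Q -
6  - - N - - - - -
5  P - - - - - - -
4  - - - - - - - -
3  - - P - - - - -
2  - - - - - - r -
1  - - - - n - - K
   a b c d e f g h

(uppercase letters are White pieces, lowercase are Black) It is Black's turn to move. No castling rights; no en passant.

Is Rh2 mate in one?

After Rh2: white king on h1; in check: yes, from the black rook on h2.
White has 2 legal replies: Kxh2, Kg1.
In check but a legal move exists → not checkmate.

no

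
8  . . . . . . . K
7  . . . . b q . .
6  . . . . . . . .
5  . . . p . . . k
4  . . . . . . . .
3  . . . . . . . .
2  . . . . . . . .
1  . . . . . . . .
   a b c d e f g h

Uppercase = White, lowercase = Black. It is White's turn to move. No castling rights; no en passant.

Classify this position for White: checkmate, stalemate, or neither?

White to move; white king on h8.
In check: no.
King squares — g7: attacked by Qf7; h7: attacked by Qf7; g8: attacked by Qf7.
Legal moves for White: none.
Not in check and no legal moves → stalemate.

stalemate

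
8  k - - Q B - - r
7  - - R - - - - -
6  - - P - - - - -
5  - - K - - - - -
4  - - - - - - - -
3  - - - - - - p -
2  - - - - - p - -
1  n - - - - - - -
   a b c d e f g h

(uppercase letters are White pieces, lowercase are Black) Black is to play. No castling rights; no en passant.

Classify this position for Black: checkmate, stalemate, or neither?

Black to move; black king on a8.
In check: yes, from the white queen on d8.
King squares — a7: attacked by Rc7; b7: attacked by Pc6; b8: attacked by Qd8.
Legal moves for Black: none.
In check with no legal moves → checkmate.

checkmate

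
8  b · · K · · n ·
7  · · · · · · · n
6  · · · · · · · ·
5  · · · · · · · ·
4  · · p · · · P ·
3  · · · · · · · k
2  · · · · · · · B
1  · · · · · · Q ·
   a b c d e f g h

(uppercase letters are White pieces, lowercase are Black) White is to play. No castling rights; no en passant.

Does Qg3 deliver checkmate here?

After Qg3: black king on h3; in check: yes, from the white queen on g3.
King squares — g2: attacked by Qg3; h2: attacked by Qg3; g3: attacked by Bh2; g4: attacked by Qg3; h4: attacked by Qg3.
Black has no legal moves → checkmate.

yes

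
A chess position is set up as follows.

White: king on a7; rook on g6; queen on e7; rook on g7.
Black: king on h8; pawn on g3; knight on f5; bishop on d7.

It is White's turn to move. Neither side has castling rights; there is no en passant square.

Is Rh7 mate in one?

After Rh7: black king on h8; in check: yes, from the white rook on h7.
King squares — g7: attacked by Rg6; h7: attacked by Qe7; g8: attacked by Rg6.
Black has no legal moves → checkmate.

yes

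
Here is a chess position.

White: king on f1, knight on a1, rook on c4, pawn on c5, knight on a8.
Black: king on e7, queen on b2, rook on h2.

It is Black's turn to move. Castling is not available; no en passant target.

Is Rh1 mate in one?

After Rh1: white king on f1; in check: yes, from the black rook on h1.
King squares — e1: attacked by Rh1; g1: attacked by Rh1; e2: attacked by Qb2; f2: attacked by Qb2; g2: attacked by Qb2.
White has no legal moves → checkmate.

yes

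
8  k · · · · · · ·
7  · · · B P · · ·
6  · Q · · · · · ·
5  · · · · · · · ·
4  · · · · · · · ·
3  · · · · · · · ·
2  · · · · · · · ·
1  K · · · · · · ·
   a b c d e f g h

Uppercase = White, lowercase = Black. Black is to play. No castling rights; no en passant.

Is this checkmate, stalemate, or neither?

Black to move; black king on a8.
In check: no.
King squares — a7: attacked by Qb6; b7: attacked by Qb6; b8: attacked by Qb6.
Legal moves for Black: none.
Not in check and no legal moves → stalemate.

stalemate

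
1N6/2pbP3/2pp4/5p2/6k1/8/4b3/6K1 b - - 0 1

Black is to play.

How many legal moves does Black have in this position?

Black to move; king on g4.
In check: no.
Legal moves: Be8, Bc8, Be6, Kh5, Kg5, Kh4, Kf4, Kh3, Kg3, Kf3, Ba6, Bb5, Bc4, Bf3, Bd3, Bf1, Bd1, d5, c5, f4.
Count: 20.

20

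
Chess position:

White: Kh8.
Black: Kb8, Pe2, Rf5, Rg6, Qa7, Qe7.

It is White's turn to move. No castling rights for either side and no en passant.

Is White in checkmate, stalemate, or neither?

stalemate

White to move; white king on h8.
In check: no.
King squares — g7: attacked by Rg6; h7: attacked by Qe7; g8: attacked by Rg6.
Legal moves for White: none.
Not in check and no legal moves → stalemate.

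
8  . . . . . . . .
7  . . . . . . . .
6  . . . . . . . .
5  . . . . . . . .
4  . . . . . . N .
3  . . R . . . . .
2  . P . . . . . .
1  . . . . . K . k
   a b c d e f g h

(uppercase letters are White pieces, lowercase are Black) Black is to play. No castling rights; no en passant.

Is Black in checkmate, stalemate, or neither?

stalemate

Black to move; black king on h1.
In check: no.
King squares — g1: attacked by Kf1; g2: attacked by Kf1; h2: attacked by Ng4.
Legal moves for Black: none.
Not in check and no legal moves → stalemate.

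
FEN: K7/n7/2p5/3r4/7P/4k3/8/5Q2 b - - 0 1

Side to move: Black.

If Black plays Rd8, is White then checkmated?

After Rd8: white king on a8; in check: yes, from the black rook on d8.
White has 2 legal replies: Kb7, Kxa7.
In check but a legal move exists → not checkmate.

no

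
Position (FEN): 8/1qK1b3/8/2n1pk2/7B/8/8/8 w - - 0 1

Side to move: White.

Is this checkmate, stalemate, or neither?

White to move; white king on c7.
In check: yes, from the black queen on b7.
King squares — b6: attacked by Qb7; c6: attacked by Qb7; d6: attacked by Be7; b7: attacked by Nc5; d7: attacked by Nc5; b8: attacked by Qb7; c8: attacked by Qb7; d8: attacked by Be7.
Legal moves for White: none.
In check with no legal moves → checkmate.

checkmate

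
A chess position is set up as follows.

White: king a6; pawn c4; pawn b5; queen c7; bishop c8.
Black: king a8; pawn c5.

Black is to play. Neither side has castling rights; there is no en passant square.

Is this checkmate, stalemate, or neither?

Black to move; black king on a8.
In check: no.
King squares — a7: attacked by Ka6; b7: attacked by Ka6; b8: attacked by Qc7.
Legal moves for Black: none.
Not in check and no legal moves → stalemate.

stalemate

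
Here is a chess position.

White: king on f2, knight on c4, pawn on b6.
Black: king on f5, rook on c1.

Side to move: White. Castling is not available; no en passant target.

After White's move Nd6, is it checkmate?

After Nd6: black king on f5; in check: yes, from the white knight on d6.
Black has 7 legal replies: Kg6, Kf6, Ke6, Kg5, Ke5, Kg4, Kf4.
In check but a legal move exists → not checkmate.

no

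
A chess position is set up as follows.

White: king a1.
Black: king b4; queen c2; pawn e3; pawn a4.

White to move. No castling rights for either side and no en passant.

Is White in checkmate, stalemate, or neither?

White to move; white king on a1.
In check: no.
King squares — b1: attacked by Qc2; a2: attacked by Qc2; b2: attacked by Qc2.
Legal moves for White: none.
Not in check and no legal moves → stalemate.

stalemate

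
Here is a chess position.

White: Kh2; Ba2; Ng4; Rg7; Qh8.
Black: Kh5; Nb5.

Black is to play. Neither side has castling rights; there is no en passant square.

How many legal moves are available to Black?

0

Black to move; king on h5.
In check: yes, from the white queen on h8.
Legal moves: none.
Count: 0.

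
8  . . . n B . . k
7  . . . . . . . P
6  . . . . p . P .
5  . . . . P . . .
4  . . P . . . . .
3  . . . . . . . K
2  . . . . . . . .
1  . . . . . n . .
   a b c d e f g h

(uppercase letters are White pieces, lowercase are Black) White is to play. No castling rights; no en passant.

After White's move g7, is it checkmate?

no

After g7: black king on h8; in check: yes, from the white pawn on g7.
Black has 2 legal replies: Kxh7, Kxg7.
In check but a legal move exists → not checkmate.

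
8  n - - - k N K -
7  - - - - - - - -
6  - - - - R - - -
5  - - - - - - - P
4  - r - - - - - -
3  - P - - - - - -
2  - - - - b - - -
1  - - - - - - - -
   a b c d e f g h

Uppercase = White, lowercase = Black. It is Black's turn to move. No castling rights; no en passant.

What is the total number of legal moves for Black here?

1

Black to move; king on e8.
In check: yes, from the white rook on e6.
Legal moves: Kd8.
Count: 1.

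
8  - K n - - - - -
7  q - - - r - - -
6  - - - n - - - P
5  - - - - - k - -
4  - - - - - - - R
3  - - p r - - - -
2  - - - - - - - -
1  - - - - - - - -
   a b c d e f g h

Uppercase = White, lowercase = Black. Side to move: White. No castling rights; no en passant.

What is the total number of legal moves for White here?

White to move; king on b8.
In check: yes, from the black queen on a7.
Legal moves: none.
Count: 0.

0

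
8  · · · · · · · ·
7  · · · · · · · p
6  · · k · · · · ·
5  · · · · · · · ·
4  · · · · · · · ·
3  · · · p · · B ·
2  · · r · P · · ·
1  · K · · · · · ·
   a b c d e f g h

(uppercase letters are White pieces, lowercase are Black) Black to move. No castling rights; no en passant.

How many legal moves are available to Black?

Black to move; king on c6.
In check: no.
Legal moves: Kd7, Kb7, Kb6, Kd5, Kc5, Kb5, Rc5, Rc4, Rc3, Rxe2, Rd2, Rb2+, Ra2, Rc1+, dxe2, h6, d2, h5.
Count: 18.

18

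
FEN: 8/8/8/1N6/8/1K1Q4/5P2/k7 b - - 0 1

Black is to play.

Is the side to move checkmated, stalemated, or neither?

Black to move; black king on a1.
In check: no.
King squares — b1: attacked by Qd3; a2: attacked by Kb3; b2: attacked by Kb3.
Legal moves for Black: none.
Not in check and no legal moves → stalemate.

stalemate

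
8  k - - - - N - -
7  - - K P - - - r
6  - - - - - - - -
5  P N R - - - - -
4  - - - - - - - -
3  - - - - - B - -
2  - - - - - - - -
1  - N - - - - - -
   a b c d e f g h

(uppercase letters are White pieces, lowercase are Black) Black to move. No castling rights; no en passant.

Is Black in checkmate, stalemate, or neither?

checkmate

Black to move; black king on a8.
In check: yes, from the white bishop on f3.
King squares — a7: attacked by Nb5; b7: attacked by Bf3; b8: attacked by Kc7.
Legal moves for Black: none.
In check with no legal moves → checkmate.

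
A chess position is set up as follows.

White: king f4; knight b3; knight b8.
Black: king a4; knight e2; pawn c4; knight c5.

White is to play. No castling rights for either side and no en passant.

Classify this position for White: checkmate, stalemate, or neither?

neither

White to move; white king on f4.
In check: yes, from the black knight on e2.
Legal moves for White: Kg5, Kf5, Ke5, Kg4, Kf3, Ke3.
White is in check but has 6 legal moves → neither.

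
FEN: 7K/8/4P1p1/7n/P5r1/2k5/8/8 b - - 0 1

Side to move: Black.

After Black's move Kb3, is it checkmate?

After Kb3: white king on h8; in check: no.
White is not in check, so this cannot be checkmate.

no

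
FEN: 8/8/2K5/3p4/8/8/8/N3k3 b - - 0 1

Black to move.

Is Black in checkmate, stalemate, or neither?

neither

Black to move; black king on e1.
In check: no.
Legal moves for Black: Kf2, Ke2, Kd2, Kf1, Kd1, d4.
Black has 6 legal moves and is not in check → neither.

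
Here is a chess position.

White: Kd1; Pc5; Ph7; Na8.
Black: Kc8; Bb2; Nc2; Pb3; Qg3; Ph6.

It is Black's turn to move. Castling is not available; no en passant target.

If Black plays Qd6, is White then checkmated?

After Qd6: white king on d1; in check: yes, from the black queen on d6.
White has 2 legal replies: Ke2, cxd6.
In check but a legal move exists → not checkmate.

no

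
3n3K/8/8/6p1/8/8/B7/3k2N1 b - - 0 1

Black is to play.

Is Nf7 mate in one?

After Nf7: white king on h8; in check: yes, from the black knight on f7.
White has 4 legal replies: Kg8, Kh7, Kg7, Bxf7.
In check but a legal move exists → not checkmate.

no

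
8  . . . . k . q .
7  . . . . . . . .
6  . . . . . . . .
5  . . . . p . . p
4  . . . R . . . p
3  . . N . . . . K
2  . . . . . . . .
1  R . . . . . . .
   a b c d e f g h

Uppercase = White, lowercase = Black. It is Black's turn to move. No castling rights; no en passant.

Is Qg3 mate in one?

After Qg3: white king on h3; in check: yes, from the black queen on g3.
King squares — g2: attacked by Qg3; h2: attacked by Qg3; g3: attacked by Ph4; g4: attacked by Qg3; h4: attacked by Qg3.
White has no legal moves → checkmate.

yes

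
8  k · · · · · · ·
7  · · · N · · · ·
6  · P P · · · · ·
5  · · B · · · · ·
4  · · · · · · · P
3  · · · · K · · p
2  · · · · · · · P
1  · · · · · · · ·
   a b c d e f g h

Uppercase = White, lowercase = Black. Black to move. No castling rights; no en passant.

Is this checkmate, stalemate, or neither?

Black to move; black king on a8.
In check: no.
King squares — a7: attacked by Pb6; b7: attacked by Pc6; b8: attacked by Nd7.
Legal moves for Black: none.
Not in check and no legal moves → stalemate.

stalemate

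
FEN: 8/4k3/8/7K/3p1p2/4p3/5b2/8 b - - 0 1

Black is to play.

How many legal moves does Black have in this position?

Black to move; king on e7.
In check: no.
Legal moves: Kf8, Ke8, Kd8, Kf7, Kd7, Kf6, Ke6, Kd6, Bh4, Bg3, Bg1, Be1, f3, d3, e2.
Count: 15.

15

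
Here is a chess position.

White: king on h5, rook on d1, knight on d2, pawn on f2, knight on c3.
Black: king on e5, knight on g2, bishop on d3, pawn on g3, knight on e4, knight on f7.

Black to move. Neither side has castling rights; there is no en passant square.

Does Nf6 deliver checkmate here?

yes

After Nf6: white king on h5; in check: yes, from the black knight on f6.
King squares — g4: attacked by Nf6; h4: attacked by Ng2; g5: attacked by Nf7; g6: attacked by Bd3; h6: attacked by Nf7.
White has no legal moves → checkmate.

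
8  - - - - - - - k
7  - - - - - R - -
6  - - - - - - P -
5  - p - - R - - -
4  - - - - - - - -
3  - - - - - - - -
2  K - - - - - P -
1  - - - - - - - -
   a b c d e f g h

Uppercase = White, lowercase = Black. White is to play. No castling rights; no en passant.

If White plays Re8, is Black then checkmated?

After Re8: black king on h8; in check: yes, from the white rook on e8.
King squares — g7: attacked by Rf7; h7: attacked by Pg6; g8: attacked by Re8.
Black has no legal moves → checkmate.

yes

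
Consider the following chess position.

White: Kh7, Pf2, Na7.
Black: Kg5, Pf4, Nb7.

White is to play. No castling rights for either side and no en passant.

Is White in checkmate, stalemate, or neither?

White to move; white king on h7.
In check: no.
Legal moves for White: Kh8, Kg8, Kg7, Nc8, Nc6, Nb5, f3.
White has 7 legal moves and is not in check → neither.

neither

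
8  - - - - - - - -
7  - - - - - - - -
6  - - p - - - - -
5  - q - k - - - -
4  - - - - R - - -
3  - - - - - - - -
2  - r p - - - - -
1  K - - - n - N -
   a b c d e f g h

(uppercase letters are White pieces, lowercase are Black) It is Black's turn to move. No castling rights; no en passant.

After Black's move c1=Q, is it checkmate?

After c1=Q: white king on a1; in check: yes, from the black queen on c1.
King squares — b1: attacked by Qc1; a2: attacked by Rb2; b2: attacked by Qc1.
White has no legal moves → checkmate.

yes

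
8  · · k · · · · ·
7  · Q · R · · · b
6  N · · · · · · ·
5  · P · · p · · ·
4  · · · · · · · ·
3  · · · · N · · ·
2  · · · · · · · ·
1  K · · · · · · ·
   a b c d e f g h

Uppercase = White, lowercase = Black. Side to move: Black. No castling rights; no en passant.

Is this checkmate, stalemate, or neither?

Black to move; black king on c8.
In check: yes, from the white queen on b7.
King squares — b7: attacked by Rd7; c7: attacked by Na6; d7: attacked by Qb7; b8: attacked by Na6; d8: attacked by Rd7.
Legal moves for Black: none.
In check with no legal moves → checkmate.

checkmate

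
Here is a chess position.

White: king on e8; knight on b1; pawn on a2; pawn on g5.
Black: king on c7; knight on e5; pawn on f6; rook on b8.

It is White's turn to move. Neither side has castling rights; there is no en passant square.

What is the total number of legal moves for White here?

White to move; king on e8.
In check: yes, from the black rook on b8.
Legal moves: Ke7.
Count: 1.

1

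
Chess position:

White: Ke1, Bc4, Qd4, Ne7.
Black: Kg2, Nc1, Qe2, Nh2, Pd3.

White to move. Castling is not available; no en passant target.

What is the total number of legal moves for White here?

White to move; king on e1.
In check: yes, from the black queen on e2.
Legal moves: none.
Count: 0.

0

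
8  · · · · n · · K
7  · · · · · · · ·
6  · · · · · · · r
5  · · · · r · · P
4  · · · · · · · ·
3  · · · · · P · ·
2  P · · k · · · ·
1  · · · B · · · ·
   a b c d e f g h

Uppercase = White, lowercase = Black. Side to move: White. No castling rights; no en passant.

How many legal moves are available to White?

1

White to move; king on h8.
In check: yes, from the black rook on h6.
Legal moves: Kg8.
Count: 1.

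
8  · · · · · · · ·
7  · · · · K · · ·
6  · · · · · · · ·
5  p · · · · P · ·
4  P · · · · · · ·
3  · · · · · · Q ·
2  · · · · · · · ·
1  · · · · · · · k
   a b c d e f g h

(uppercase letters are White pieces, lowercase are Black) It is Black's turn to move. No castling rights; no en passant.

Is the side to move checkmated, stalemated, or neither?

stalemate

Black to move; black king on h1.
In check: no.
King squares — g1: attacked by Qg3; g2: attacked by Qg3; h2: attacked by Qg3.
Legal moves for Black: none.
Not in check and no legal moves → stalemate.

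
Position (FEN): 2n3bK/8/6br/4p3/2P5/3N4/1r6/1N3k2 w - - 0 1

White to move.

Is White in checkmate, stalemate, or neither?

White to move; white king on h8.
In check: yes, from the black rook on h6.
King squares — g7: available; h7: attacked by Bg6; g8: available.
Legal moves for White: Kxg8, Kg7.
White is in check but has 2 legal moves → neither.

neither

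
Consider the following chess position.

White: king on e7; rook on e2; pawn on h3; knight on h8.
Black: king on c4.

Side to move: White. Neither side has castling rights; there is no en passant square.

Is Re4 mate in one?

After Re4: black king on c4; in check: yes, from the white rook on e4.
Black has 6 legal replies: Kd5, Kc5, Kb5, Kd3, Kc3, Kb3.
In check but a legal move exists → not checkmate.

no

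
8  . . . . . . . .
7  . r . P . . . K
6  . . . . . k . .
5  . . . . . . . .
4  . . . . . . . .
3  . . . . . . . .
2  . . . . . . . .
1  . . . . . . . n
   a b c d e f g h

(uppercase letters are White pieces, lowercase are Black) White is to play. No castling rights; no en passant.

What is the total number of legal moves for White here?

White to move; king on h7.
In check: no.
Legal moves: Kh8, Kg8, Kh6.
Count: 3.

3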